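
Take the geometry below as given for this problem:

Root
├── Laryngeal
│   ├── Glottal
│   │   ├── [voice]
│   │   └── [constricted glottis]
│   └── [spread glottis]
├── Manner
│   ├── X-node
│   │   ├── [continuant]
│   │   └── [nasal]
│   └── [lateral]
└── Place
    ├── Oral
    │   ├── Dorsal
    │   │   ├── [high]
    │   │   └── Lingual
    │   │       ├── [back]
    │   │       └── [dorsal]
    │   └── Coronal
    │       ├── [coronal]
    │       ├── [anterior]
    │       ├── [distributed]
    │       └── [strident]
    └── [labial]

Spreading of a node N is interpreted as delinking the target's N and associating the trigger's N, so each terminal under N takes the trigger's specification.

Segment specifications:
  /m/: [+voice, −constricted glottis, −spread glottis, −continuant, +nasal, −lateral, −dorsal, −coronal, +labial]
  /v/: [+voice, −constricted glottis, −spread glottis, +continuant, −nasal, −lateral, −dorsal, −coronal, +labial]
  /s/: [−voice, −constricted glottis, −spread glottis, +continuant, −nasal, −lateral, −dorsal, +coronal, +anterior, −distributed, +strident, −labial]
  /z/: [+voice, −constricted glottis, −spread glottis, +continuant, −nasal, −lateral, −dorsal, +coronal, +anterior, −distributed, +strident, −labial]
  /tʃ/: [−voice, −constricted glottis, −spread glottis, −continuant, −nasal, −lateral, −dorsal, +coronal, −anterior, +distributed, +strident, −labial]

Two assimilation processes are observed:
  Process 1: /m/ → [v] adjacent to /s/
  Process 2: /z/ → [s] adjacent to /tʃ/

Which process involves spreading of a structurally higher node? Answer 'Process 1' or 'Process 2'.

Process 1

Process 1: the features that change are [nasal], [continuant]; the minimal node is X-node (depth 2).
Process 2: the feature that changes is [voice]; the minimal node is [voice] (depth 3).
Depth 2 < depth 3; Process 1 involves the structurally higher constituent X-node.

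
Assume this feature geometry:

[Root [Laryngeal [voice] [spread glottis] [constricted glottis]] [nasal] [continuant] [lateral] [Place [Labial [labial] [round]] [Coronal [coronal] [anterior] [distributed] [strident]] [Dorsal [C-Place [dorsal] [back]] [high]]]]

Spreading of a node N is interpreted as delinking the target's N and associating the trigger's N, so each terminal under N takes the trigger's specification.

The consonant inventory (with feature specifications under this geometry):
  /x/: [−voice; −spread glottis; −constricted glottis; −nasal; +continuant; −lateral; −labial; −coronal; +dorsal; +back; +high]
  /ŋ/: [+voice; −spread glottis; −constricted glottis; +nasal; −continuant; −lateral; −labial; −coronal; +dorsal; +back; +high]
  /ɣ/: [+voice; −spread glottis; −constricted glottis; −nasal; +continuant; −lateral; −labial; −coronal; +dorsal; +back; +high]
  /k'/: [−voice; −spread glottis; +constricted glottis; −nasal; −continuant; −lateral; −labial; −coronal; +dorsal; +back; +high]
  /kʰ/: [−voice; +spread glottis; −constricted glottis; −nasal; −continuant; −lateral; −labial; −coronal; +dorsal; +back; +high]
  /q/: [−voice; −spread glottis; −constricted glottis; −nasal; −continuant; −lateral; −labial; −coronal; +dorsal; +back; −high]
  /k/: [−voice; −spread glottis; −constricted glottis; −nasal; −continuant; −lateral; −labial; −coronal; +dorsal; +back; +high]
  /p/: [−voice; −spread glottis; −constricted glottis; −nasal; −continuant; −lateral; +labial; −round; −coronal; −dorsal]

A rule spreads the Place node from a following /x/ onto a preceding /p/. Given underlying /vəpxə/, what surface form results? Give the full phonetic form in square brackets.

Terminals under Place in this geometry: [labial], [round], [coronal], [anterior], [distributed], [strident], [dorsal], [back], [high].
The target acquires /x/'s values for everything under Place — [−labial], [−coronal], [+dorsal], [+back], [+high] — while keeping its own [voice], [spread glottis], [constricted glottis], ….
This feature bundle is that of [k], so /vəpxə/ surfaces as [vəkxə].

[vəkxə]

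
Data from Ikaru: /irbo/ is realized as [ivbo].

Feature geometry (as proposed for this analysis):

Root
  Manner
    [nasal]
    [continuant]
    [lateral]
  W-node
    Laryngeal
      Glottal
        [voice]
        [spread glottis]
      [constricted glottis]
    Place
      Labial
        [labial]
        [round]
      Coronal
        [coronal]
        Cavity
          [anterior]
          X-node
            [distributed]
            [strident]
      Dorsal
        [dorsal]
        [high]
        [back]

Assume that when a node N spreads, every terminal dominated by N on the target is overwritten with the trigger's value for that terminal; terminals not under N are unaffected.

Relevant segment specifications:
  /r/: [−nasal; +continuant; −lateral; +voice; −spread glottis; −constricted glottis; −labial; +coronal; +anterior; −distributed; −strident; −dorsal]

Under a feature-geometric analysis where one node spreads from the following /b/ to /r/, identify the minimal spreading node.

Comparing /r/ with its surface form [v], the features that change are [labial], [round], [coronal], [anterior], [distributed], [strident].
The smallest constituent containing every changed terminal is Place — each of its daughters lacks at least one of the affected features.
If Place spreads, every terminal under it takes /b/'s value, producing [v] as observed.
[continuant], a feature on which the two segments disagree outside Place, is unchanged — nothing dominating it spread, and Place is the minimal sufficient constituent.

Place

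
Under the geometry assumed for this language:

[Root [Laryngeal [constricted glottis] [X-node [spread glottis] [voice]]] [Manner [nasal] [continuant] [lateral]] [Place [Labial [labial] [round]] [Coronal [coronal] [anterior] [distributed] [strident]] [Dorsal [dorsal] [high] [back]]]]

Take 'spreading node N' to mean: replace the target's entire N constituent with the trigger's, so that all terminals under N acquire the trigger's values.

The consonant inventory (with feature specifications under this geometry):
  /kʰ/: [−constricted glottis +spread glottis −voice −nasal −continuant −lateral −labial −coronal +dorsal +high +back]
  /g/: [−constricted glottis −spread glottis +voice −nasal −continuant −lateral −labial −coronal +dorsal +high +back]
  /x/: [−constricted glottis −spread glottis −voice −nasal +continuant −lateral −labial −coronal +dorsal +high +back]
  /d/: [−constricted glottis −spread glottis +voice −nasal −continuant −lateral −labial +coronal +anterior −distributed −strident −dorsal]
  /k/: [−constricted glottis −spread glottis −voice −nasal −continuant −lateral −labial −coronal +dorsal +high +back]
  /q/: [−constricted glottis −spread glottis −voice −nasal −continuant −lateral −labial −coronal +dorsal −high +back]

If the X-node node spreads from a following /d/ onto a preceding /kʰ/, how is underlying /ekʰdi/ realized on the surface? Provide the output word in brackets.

X-node immediately or transitively dominates [spread glottis], [voice].
Spreading X-node from /d/ onto /kʰ/ replaces those values with /d/'s: [−spread glottis], [+voice]. Features outside X-node ([constricted glottis], [nasal], [continuant], …) stay as in /kʰ/.
Among the inventory, only /g/ has exactly this specification, giving the surface form [egdi].

[egdi]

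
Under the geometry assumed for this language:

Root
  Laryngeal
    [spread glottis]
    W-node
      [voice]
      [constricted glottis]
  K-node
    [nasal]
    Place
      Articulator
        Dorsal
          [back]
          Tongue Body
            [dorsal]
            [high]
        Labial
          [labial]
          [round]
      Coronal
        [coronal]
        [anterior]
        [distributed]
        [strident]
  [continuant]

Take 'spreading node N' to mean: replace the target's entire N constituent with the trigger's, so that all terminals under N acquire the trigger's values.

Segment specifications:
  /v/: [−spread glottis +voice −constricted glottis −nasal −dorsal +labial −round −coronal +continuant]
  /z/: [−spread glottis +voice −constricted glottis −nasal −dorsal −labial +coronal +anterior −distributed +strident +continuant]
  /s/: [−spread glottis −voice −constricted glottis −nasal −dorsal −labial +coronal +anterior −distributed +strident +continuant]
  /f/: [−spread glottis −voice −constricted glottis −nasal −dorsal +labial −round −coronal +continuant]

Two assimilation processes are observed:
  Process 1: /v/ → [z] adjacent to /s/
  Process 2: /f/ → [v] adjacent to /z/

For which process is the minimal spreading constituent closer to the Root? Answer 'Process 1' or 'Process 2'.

Process 1 alters [labial], [round], [coronal], [anterior], [distributed], [strident]; the lowest common ancestor is Place (depth 2 from Root).
Process 2: the feature that changes is [voice]; the minimal node is [voice] (depth 3).
Depth 2 < depth 3; Process 1 involves the structurally higher constituent Place.

Process 1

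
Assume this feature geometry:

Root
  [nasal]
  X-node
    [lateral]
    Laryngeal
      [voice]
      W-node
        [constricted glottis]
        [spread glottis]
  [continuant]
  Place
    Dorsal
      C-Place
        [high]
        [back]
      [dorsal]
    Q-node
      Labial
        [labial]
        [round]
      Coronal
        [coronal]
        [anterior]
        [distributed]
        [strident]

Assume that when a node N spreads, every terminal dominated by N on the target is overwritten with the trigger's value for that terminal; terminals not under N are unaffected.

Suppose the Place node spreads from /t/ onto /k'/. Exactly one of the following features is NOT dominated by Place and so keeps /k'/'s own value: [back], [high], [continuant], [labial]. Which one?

Under this geometry, Place contains [high], [back], [dorsal], [labial], [round], [coronal], [anterior], [distributed], [strident].
Of the listed options, [high], [back], [labial] are among these and would be overwritten by spreading Place.
[continuant] attaches under Root, not under Place, so /k'/ retains its own value for [continuant].

[continuant]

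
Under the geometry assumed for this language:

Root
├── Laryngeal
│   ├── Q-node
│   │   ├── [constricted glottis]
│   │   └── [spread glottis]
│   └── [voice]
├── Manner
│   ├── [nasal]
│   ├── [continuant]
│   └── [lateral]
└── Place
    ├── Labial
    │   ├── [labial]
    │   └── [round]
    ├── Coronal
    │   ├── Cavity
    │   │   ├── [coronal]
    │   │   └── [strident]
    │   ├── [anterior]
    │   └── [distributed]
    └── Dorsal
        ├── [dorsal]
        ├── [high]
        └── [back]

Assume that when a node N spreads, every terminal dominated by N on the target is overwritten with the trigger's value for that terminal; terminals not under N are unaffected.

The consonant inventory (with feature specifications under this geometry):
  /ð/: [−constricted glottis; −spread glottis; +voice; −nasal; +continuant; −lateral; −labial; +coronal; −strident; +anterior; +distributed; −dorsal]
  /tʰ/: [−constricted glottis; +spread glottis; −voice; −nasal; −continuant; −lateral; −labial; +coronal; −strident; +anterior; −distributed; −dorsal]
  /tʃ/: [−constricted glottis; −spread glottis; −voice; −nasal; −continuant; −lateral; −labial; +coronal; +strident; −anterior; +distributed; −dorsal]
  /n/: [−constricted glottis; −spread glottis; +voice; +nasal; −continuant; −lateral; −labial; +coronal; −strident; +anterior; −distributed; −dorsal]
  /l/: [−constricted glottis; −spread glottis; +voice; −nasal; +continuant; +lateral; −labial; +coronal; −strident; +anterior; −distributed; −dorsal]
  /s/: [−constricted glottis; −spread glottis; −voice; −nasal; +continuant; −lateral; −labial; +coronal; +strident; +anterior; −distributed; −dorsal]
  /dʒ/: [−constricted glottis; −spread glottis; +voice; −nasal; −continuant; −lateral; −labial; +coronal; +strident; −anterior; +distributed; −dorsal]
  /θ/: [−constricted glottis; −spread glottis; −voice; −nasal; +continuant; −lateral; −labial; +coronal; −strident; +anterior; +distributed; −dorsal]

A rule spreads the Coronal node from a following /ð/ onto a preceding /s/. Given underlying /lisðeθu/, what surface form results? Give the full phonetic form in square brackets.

The Coronal node dominates the terminals [coronal], [strident], [anterior], [distributed].
Spreading Coronal from /ð/ onto /s/ replaces those values with /ð/'s: [+coronal], [−strident], [+anterior], [+distributed]. Features outside Coronal ([constricted glottis], [spread glottis], [voice], …) stay as in /s/.
The resulting bundle matches /θ/ in the inventory; substituting it for /s/ gives [liθðeθu].

[liθðeθu]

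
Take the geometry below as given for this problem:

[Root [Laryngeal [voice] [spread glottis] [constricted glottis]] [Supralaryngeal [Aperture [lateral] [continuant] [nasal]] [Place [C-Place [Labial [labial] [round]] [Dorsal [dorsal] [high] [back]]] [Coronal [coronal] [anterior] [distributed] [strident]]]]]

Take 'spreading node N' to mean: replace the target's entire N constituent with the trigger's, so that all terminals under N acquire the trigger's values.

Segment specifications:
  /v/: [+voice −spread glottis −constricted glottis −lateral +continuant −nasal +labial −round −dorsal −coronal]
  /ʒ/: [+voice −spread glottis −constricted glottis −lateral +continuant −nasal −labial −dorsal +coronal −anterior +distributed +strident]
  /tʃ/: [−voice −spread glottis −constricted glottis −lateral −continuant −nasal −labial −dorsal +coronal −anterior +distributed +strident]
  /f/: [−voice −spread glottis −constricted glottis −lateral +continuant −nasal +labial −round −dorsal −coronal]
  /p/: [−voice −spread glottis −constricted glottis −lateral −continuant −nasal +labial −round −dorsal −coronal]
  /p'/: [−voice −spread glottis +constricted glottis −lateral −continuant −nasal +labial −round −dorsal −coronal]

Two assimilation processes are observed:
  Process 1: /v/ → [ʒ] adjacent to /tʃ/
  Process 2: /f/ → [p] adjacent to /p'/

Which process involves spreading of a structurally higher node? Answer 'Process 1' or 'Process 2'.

Process 1: the features that change are [labial], [round], [coronal], [anterior], [distributed], [strident]; the minimal node is Place (depth 2).
Process 2: the feature that changes is [continuant]; the minimal node is [continuant] (depth 3).
Place is closer to Root than [continuant], so Process 1 spreads the higher node.

Process 1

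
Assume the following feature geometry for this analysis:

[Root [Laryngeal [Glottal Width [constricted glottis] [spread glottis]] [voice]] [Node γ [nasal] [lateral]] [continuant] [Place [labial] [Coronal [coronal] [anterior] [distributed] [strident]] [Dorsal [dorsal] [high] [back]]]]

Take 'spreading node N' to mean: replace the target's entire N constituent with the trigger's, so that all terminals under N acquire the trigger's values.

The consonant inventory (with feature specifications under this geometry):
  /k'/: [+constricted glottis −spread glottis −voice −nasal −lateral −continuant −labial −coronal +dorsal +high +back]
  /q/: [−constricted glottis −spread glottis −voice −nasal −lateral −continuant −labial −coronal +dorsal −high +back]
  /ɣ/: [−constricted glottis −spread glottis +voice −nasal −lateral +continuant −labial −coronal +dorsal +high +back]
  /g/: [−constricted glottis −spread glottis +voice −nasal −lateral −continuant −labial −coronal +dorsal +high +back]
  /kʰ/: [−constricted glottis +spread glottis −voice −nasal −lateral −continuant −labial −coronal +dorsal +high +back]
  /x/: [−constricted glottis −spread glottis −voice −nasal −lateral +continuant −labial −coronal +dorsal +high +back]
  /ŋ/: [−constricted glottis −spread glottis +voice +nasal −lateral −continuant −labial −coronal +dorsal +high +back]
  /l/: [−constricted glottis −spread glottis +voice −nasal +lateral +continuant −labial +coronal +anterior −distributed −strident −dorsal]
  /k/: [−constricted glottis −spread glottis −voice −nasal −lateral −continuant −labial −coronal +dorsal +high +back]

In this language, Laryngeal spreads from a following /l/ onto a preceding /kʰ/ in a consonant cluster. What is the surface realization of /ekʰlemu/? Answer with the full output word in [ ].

Laryngeal immediately or transitively dominates [constricted glottis], [spread glottis], [voice].
Spreading Laryngeal from /l/ onto /kʰ/ replaces those values with /l/'s: [−constricted glottis], [−spread glottis], [+voice]. Features outside Laryngeal ([nasal], [lateral], [continuant], …) stay as in /kʰ/.
This feature bundle is that of [g], so /ekʰlemu/ surfaces as [eglemu].

[eglemu]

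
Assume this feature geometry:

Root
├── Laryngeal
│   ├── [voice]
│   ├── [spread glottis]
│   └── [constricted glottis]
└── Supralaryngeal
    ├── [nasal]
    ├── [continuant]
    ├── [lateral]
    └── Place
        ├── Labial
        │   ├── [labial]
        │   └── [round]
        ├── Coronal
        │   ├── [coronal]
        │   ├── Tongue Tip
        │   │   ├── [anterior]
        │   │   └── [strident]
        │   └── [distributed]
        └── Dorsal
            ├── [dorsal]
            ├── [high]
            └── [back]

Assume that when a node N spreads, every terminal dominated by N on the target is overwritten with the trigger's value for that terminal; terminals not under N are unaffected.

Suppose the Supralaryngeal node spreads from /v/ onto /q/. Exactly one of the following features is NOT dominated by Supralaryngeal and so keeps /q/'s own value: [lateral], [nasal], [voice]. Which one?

[voice]

Under this geometry, Supralaryngeal contains [nasal], [continuant], [lateral], [labial], [round], [coronal], [anterior], [strident], [distributed], [dorsal], [high], [back].
Spreading Supralaryngeal replaces [lateral], [nasal] with the trigger's values, since each sits inside the Supralaryngeal constituent.
[voice] attaches under Laryngeal, not under Supralaryngeal, so /q/ retains its own value for [voice].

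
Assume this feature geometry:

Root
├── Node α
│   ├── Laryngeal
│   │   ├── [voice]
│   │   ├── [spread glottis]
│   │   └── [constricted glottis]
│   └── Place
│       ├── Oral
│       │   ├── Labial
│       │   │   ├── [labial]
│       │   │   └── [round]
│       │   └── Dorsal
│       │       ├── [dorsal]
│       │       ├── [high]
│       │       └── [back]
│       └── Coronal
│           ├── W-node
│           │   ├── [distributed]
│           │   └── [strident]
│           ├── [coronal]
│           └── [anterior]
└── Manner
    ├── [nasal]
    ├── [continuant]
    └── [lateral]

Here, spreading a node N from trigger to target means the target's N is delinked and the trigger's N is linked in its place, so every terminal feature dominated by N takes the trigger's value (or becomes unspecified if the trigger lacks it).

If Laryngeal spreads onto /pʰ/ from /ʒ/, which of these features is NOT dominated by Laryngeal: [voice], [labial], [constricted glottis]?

The terminals dominated by Laryngeal are [voice], [spread glottis], [constricted glottis].
[voice], [constricted glottis] all lie under Laryngeal, so they are overwritten when Laryngeal spreads.
[labial] attaches under Labial, not under Laryngeal, so /pʰ/ retains its own value for [labial].

[labial]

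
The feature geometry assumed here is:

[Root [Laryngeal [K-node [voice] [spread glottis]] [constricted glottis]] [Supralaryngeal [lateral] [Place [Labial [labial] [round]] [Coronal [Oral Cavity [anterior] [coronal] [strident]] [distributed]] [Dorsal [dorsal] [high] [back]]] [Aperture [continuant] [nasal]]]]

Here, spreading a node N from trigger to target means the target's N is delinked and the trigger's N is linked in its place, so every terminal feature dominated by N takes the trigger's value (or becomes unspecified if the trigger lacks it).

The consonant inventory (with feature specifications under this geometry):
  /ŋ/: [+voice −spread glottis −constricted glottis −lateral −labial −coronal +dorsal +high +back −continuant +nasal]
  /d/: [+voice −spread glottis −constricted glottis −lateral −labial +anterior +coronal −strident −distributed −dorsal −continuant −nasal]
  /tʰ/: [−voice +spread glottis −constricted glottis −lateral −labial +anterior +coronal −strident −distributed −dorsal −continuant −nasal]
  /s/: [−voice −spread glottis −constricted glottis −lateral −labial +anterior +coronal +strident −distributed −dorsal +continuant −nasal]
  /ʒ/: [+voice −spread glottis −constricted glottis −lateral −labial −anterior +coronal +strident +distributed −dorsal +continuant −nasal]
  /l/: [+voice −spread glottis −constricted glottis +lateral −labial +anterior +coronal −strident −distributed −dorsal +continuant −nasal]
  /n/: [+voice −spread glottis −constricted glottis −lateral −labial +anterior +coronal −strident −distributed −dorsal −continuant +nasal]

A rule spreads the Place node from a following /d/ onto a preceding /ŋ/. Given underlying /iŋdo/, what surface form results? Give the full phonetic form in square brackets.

[indo]

Terminals under Place in this geometry: [labial], [round], [anterior], [coronal], [strident], [distributed], [dorsal], [high], [back].
The target acquires /d/'s values for everything under Place — [−labial], [+anterior], [+coronal], [−strident], [−distributed], [−dorsal] — while keeping its own [voice], [spread glottis], [constricted glottis], ….
The resulting bundle matches /n/ in the inventory; substituting it for /ŋ/ gives [indo].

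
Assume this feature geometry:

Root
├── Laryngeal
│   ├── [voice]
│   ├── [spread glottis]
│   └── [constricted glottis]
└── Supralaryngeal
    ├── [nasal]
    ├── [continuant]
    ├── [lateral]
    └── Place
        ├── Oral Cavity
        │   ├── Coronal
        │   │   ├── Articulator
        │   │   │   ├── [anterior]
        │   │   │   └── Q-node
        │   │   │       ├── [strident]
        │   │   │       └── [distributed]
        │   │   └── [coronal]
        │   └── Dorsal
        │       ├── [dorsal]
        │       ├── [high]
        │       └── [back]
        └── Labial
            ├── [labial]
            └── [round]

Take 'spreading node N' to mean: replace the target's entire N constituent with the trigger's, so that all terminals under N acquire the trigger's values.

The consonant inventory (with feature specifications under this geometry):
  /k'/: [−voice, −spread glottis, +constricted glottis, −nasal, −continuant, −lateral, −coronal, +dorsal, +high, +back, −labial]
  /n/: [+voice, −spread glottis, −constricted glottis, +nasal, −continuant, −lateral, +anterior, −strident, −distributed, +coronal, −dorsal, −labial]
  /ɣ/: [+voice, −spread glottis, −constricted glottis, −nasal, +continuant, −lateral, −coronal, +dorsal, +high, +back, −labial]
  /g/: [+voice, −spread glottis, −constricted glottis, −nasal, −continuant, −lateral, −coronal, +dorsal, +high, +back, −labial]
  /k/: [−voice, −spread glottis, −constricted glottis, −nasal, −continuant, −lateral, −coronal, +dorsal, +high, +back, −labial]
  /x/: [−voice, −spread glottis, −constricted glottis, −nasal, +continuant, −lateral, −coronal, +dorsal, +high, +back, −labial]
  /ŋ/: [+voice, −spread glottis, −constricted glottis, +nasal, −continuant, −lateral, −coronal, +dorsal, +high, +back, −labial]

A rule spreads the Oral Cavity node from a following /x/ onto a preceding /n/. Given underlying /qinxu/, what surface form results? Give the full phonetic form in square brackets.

[qiŋxu]

Terminals under Oral Cavity in this geometry: [anterior], [strident], [distributed], [coronal], [dorsal], [high], [back].
After delinking /n/'s Oral Cavity and linking /x/'s, the affected terminals become [−coronal], [+dorsal], [+high], [+back]; [voice], [spread glottis], [constricted glottis], … (outside Oral Cavity) are retained from /n/.
Among the inventory, only /ŋ/ has exactly this specification, giving the surface form [qiŋxu].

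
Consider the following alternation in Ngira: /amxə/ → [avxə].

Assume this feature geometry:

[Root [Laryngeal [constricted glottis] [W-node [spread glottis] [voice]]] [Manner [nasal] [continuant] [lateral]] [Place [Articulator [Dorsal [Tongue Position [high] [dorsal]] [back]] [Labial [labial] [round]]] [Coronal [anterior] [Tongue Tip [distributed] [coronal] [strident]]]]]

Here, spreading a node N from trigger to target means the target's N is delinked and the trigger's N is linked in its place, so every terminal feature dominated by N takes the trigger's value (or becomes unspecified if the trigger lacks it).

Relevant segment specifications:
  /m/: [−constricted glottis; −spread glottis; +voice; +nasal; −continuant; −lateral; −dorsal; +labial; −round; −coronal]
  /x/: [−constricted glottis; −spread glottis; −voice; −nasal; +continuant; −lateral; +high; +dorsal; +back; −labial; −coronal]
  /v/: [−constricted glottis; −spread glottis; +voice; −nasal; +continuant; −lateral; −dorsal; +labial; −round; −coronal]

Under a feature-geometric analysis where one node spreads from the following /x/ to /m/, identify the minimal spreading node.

Manner

Feature comparison: [nasal], [continuant] differ between /m/ and [v]; the remaining terminals match.
These terminals are all dominated by Manner, and no proper subconstituent of Manner covers them all; Manner is their lowest common ancestor.
If Manner spreads, every terminal under it takes /x/'s value, producing [v] as observed.
[labial], [voice] — on which /x/ differs from /m/ — are unchanged, so Root cannot have spread; the constituent is no larger than Manner.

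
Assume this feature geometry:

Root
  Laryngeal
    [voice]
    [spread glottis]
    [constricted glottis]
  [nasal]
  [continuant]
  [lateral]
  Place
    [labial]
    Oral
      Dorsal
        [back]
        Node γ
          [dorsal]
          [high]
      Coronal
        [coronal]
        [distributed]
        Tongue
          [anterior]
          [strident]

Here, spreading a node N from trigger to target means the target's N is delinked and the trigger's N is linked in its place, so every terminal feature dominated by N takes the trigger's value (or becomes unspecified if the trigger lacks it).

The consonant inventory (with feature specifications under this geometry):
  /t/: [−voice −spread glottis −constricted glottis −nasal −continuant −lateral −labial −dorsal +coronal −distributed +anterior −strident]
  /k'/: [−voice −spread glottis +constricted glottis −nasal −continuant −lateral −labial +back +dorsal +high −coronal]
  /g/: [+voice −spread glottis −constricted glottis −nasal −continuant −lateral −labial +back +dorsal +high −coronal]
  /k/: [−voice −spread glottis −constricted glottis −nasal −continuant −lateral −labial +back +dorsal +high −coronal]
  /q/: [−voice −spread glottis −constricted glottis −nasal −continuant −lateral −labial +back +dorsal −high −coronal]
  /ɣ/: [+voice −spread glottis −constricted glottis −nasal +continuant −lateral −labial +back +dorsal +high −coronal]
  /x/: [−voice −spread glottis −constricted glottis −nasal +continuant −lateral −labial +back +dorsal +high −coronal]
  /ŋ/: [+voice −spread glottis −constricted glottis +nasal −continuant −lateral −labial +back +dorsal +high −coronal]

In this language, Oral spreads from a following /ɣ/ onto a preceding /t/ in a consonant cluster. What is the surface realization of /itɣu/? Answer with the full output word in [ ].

[ikɣu]

The Oral node dominates the terminals [back], [dorsal], [high], [coronal], [distributed], [anterior], [strident].
The target acquires /ɣ/'s values for everything under Oral — [+back], [+dorsal], [+high], [−coronal] — while keeping its own [voice], [spread glottis], [constricted glottis], ….
Among the inventory, only /k/ has exactly this specification, giving the surface form [ikɣu].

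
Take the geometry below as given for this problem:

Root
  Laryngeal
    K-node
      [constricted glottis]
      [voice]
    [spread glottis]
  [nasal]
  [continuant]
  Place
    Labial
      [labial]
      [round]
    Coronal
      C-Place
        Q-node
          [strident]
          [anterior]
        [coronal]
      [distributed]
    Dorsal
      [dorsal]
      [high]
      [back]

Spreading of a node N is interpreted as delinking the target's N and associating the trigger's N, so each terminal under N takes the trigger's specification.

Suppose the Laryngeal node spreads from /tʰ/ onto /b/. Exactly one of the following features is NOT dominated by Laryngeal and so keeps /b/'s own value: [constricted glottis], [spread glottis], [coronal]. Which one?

Under this geometry, Laryngeal contains [constricted glottis], [voice], [spread glottis].
Of the listed options, [spread glottis], [constricted glottis] are among these and would be overwritten by spreading Laryngeal.
[coronal] is not within the Laryngeal subtree (it hangs from C-Place), so /b/'s [coronal] value survives.

[coronal]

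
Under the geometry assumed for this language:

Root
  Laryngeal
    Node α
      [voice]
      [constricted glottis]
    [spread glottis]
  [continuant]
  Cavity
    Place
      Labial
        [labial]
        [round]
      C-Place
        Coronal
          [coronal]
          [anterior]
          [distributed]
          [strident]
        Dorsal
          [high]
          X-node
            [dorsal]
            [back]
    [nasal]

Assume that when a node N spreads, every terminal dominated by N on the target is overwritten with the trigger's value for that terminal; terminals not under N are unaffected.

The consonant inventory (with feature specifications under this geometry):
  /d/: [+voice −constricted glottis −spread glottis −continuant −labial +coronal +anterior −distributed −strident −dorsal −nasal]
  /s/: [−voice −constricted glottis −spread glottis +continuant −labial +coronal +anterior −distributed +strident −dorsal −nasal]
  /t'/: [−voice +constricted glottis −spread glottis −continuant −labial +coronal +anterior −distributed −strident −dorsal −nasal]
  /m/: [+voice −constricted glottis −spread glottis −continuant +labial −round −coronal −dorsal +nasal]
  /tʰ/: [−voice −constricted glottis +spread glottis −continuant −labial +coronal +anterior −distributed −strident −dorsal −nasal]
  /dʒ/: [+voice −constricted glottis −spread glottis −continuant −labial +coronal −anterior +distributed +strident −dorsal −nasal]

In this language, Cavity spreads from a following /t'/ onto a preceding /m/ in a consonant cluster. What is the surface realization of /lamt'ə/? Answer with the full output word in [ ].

[ladt'ə]

The Cavity node dominates the terminals [labial], [round], [coronal], [anterior], [distributed], [strident], [high], [dorsal], [back], [nasal].
After delinking /m/'s Cavity and linking /t'/'s, the affected terminals become [−labial], [+coronal], [+anterior], [−distributed], [−strident], [−dorsal], [−nasal]; [voice], [constricted glottis], [spread glottis], … (outside Cavity) are retained from /m/.
The resulting bundle matches /d/ in the inventory; substituting it for /m/ gives [ladt'ə].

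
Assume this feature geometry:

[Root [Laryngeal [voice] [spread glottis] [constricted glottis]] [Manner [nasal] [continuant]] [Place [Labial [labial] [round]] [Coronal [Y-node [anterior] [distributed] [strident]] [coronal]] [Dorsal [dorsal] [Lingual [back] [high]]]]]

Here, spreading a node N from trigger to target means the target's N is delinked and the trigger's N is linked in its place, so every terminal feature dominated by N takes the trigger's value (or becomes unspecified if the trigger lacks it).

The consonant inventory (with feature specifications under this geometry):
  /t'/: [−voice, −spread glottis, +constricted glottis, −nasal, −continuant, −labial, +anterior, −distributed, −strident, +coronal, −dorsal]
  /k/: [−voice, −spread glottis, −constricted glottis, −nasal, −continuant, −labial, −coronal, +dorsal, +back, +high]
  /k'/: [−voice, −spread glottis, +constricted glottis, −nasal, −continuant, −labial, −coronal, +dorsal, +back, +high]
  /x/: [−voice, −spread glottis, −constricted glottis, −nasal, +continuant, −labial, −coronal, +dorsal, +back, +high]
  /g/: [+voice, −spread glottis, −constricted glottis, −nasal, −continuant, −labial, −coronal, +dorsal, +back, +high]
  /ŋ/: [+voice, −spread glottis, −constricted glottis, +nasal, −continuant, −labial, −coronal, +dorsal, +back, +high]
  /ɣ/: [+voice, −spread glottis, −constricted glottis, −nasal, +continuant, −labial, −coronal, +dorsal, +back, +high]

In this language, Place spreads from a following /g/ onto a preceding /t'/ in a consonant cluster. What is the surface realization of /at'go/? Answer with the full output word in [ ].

Terminals under Place in this geometry: [labial], [round], [anterior], [distributed], [strident], [coronal], [dorsal], [back], [high].
After delinking /t'/'s Place and linking /g/'s, the affected terminals become [−labial], [−coronal], [+dorsal], [+back], [+high]; [voice], [spread glottis], [constricted glottis], … (outside Place) are retained from /t'/.
Among the inventory, only /k'/ has exactly this specification, giving the surface form [ak'go].

[ak'go]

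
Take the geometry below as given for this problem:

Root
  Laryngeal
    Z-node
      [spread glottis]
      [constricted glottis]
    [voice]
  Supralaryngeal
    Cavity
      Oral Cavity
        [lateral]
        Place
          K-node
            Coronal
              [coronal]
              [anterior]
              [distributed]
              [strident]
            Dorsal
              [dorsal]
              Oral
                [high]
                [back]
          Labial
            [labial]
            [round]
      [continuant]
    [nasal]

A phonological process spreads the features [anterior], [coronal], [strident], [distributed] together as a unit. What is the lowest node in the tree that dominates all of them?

Coronal

[anterior] is immediately dominated by Coronal.
[coronal] is immediately dominated by Coronal.
[strident] is immediately dominated by Coronal.
[distributed] is immediately dominated by Coronal.
The lowest node appearing on every path is Coronal; each proper daughter of Coronal fails to dominate at least one of the listed features.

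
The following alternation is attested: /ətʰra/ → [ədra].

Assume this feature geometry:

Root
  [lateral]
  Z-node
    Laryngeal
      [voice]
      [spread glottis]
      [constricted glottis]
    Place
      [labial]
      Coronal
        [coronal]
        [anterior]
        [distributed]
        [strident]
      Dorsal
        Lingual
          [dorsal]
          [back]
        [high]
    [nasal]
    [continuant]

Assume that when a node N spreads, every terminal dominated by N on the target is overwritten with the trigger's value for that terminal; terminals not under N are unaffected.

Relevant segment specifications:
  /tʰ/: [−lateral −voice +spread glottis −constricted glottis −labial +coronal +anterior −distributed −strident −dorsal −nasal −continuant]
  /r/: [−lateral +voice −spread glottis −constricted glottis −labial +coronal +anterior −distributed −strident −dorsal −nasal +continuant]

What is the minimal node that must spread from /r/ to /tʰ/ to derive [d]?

Feature comparison: [voice], [spread glottis] differ between /tʰ/ and [d]; the remaining terminals match.
Tracing each changed feature up the tree, the paths first meet at Laryngeal; any lower node misses at least one of them.
Spreading Laryngeal from /r/ overwrites each of those terminals with /r/'s values, yielding exactly [d].
[continuant] — on which /r/ differs from /tʰ/ — is unchanged, so neither Z-node nor anything higher can have spread; the constituent is no larger than Laryngeal.

Laryngeal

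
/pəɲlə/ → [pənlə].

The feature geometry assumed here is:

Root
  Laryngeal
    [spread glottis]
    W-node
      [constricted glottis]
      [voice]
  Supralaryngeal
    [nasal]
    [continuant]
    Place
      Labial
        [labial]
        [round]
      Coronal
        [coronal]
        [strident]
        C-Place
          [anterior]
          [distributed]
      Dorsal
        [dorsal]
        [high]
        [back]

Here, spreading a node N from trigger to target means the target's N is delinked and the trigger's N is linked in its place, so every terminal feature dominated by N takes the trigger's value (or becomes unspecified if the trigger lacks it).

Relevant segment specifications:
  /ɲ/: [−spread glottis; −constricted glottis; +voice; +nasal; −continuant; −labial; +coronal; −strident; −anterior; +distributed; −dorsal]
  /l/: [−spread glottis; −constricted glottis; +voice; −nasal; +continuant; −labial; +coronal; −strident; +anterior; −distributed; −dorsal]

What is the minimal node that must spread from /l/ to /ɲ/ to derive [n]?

C-Place

The alternation /ɲ/ → [n] changes [anterior], [distributed] and nothing else.
Tracing each changed feature up the tree, the paths first meet at C-Place; any lower node misses at least one of them.
If C-Place spreads, every terminal under it takes /l/'s value, producing [n] as observed.
Features on which the two segments disagree outside C-Place, such as [nasal], [continuant], are unchanged — nothing dominating them spread, and C-Place is the minimal sufficient constituent.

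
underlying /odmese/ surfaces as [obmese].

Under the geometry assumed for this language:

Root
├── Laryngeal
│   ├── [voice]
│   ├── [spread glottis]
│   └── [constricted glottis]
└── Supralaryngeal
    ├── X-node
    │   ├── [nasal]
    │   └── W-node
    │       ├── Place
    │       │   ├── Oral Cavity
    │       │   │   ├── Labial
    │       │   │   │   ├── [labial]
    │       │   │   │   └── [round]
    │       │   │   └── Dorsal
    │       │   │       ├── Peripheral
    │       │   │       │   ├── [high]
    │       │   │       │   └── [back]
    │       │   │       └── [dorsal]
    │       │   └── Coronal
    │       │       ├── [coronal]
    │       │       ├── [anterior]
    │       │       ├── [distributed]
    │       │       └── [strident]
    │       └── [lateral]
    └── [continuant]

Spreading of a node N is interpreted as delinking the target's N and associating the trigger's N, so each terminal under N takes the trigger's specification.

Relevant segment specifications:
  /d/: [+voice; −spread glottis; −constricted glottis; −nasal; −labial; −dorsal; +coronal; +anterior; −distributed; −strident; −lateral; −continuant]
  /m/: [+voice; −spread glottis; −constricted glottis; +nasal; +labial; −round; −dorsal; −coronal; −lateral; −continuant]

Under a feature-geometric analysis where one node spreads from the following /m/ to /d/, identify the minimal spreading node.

The alternation /d/ → [b] changes [labial], [round], [coronal], [anterior], [distributed], [strident] and nothing else.
In this geometry the lowest node dominating all of them is Place: every daughter of Place dominates only a proper subset, so no lower node suffices.
Spreading Place from /m/ overwrites each of those terminals with /m/'s values, yielding exactly [b].
[nasal] stays as in /d/ although /m/ differs there, so no node dominating it spread; among the remaining candidates Place is the lowest that derives the output.

Place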